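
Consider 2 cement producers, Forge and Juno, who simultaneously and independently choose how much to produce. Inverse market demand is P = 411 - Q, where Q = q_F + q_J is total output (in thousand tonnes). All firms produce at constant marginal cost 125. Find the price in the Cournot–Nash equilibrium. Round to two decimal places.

220.33

Each firm earns π_i = (411 - Q)q_i - 125q_i.
Setting ∂π_i/∂q_i = 0 with rivals' quantities fixed: 286 - 2q_i - q_j = 0.
By symmetry each firm produces the same amount; substituting q_j = q_i yields q_i = 286/3.
Total output Q = 572/3, so price P = 411 - 572/3 = 661/3.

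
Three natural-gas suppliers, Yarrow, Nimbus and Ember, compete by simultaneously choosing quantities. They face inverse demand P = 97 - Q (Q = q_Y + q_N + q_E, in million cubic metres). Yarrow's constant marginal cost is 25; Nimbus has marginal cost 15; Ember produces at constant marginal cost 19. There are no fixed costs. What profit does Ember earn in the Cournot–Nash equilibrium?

Yarrow's profit: π_Y = (97 - Q)q_Y - (25q_Y). Setting ∂π_Y/∂q_Y = 0: 72 - 2q_Y - (q_N + q_E) = 0.
Nimbus's profit: π_N = (97 - Q)q_N - (15q_N). Setting ∂π_N/∂q_N = 0: 82 - 2q_N - (q_Y + q_E) = 0.
Ember's profit: π_E = (97 - Q)q_E - (19q_E). Setting ∂π_E/∂q_E = 0: 78 - 2q_E - (q_Y + q_N) = 0.
Adding the 3 conditions: 232 − 2Q − 2Q = 0, i.e. Q = 58.
Back-substituting: q_Y = (72 − 58) = 14, q_N = (82 − 58) = 24, q_E = (78 − 58) = 20.
Price P = 97 - 58 = 39.
Ember's profit: (39 - 19)·20 = 400.

400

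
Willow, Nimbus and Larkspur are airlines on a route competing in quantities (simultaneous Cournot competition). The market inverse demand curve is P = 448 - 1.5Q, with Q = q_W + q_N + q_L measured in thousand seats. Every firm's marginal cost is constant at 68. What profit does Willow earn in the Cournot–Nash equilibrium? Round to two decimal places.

Each firm earns π_i = (448 - 1.5Q)q_i - 68q_i.
Setting ∂π_i/∂q_i = 0 with rivals' quantities fixed: 380 - 3q_i - (3/2)·Σ_{j≠i} q_j = 0.
With identical firms every q_j equals q_i, so Σ_{j≠i} q_j = 2q_i and 380 = 6q_i, giving q_i = 190/3.
Price P = 448 - (3/2)·190 = 163.
Willow's profit: (163 - 68)·(190/3) = 6016.6667.

6016.67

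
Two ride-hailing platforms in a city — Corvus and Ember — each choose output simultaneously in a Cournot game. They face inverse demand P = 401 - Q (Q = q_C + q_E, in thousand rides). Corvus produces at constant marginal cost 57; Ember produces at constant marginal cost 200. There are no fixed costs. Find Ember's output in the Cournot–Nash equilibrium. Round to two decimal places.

Corvus's profit: π_C = (401 - Q)q_C - (57q_C). Setting ∂π_C/∂q_C = 0: 344 - 2q_C - (q_E) = 0.
Ember's profit: π_E = (401 - Q)q_E - (200q_E). Setting ∂π_E/∂q_E = 0: 201 - 2q_E - (q_C) = 0.
So q_C = (344 - q_E)/2 and q_E = (201 - q_C)/2.
Solving the pair: q_C = 487/3, q_E = 58/3.

19.33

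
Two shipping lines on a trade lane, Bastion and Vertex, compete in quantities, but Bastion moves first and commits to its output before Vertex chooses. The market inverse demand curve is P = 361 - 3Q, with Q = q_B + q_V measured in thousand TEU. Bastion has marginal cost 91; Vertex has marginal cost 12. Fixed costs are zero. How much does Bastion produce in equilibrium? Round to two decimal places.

The follower Vertex best-responds to any q_B: π_V = (361 - 3Q)q_V - 12q_V.
∂π_V/∂q_V = 349 - 3q_B - 6q_V = 0 gives the reaction function q_V = (349 - 3q_B)/6.
The leader anticipates this reaction. Substituting into P = 361 - 3Q gives P = 373/2 - (3/2)q_B, so π_B = (373/2 - (3/2)q_B)q_B - 91q_B.
Leader FOC: 191/2 - 3q_B = 0, so q_B = 191/6.
Then q_V = (349 - 3·(191/6))/6 = 169/4.

31.83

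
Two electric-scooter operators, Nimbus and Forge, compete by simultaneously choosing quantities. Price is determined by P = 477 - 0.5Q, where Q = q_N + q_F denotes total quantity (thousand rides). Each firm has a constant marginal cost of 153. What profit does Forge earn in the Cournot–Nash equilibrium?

23328

A representative firm's profit is π_i = q_i(477 - 0.5Q) - 153q_i.
Setting ∂π_i/∂q_i = 0 with rivals' quantities fixed: 324 - q_i - (1/2)q_j = 0.
By symmetry each firm produces the same amount; substituting q_j = q_i yields q_i = 324/(3/2) = 216.
Price P = 477 - (1/2)·432 = 261.
Forge's profit: (261 - 153)·216 = 23328.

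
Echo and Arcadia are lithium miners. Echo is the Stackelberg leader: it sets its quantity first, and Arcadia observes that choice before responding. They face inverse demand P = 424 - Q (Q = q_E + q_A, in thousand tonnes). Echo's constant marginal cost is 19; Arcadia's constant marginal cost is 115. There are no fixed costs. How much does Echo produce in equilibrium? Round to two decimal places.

The follower Arcadia best-responds to any q_E: π_A = (424 - Q)q_A - 115q_A.
∂π_A/∂q_A = 309 - q_E - 2q_A = 0 gives the reaction function q_A = (309 - q_E)/2.
The leader anticipates this reaction. Substituting into P = 424 - Q gives P = 539/2 - (1/2)q_E, so π_E = (539/2 - (1/2)q_E)q_E - 19q_E.
Leader FOC: 501/2 - q_E = 0, so q_E = 501/2.
Then q_A = (309 - 501/2)/2 = 117/4.

250.50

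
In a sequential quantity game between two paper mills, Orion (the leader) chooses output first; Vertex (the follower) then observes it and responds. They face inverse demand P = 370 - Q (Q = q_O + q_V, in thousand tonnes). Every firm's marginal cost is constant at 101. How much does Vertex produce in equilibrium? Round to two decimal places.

67.25

Solve by backward induction. Given q_O, the follower Vertex maximises π_V = (370 - q_O - q_V)q_V - 101q_V.
∂π_V/∂q_V = 269 - q_O - 2q_V = 0 gives the reaction function q_V = (269 - q_O)/2.
Orion substitutes q_V(q_O) into its own profit: π_O = q_O(370 - q_O - (269 - q_O)/2) - 101q_O = (471/2 - (1/2)q_O)q_O - 101q_O.
The leader's first-order condition 269/2 - q_O = 0 yields q_O = 269/2.
Then q_V = (269 - 269/2)/2 = 269/4.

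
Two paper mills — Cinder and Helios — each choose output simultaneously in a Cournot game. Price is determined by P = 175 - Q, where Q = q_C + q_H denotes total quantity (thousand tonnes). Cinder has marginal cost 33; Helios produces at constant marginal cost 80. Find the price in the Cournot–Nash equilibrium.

96

Cinder's profit: π_C = (175 - Q)q_C - (33q_C). Setting ∂π_C/∂q_C = 0: 142 - 2q_C - (q_H) = 0.
Helios's first-order condition: 95 - 2q_H - (q_C) = 0.
So q_C = (142 - q_H)/2 and q_H = (95 - q_C)/2.
Solving the pair: q_C = 63, q_H = 16.
Total output Q = 79, so price P = 175 - 79 = 96.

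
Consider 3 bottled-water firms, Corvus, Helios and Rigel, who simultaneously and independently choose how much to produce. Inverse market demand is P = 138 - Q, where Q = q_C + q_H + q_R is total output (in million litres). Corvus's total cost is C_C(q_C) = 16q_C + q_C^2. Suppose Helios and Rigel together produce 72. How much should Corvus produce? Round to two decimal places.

With rivals' combined output fixed at 72, Corvus's profit is π_C = (138 - 72 - q_C)q_C - (16q_C + q_C²) = (66 - q_C)q_C - (16q_C + q_C²).
∂π_C/∂q_C = 50 - 4q_C = 0, so q_C = 25/2.

12.50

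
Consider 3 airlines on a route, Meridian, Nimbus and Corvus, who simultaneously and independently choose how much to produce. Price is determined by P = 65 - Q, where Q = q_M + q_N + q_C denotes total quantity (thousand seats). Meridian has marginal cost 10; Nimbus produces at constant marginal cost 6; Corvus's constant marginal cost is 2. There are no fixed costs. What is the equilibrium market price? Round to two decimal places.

Meridian's profit: π_M = (65 - Q)q_M - (10q_M). Setting ∂π_M/∂q_M = 0: 55 - 2q_M - (q_N + q_C) = 0.
Nimbus's profit: π_N = (65 - Q)q_N - (6q_N). Setting ∂π_N/∂q_N = 0: 59 - 2q_N - (q_M + q_C) = 0.
Corvus's first-order condition: 63 - 2q_C - (q_M + q_N) = 0.
Adding the 3 conditions: 177 − 2Q − 2Q = 0, i.e. Q = 177/4.
Back-substituting: q_M = (55 − 177/4) = 43/4, q_N = (59 − 177/4) = 59/4, q_C = (63 − 177/4) = 75/4.
Total output Q = 177/4, so price P = 65 - 177/4 = 83/4.

20.75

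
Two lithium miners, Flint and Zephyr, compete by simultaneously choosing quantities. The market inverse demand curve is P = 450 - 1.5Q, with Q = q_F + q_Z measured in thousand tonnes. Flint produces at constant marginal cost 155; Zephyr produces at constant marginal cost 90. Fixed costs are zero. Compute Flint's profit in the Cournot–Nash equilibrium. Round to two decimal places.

3918.52

Flint's profit: π_F = (450 - 1.5Q)q_F - (155q_F). Setting ∂π_F/∂q_F = 0: 295 - 3q_F - (3/2)(q_Z) = 0.
Zephyr's profit: π_Z = (450 - 1.5Q)q_Z - (90q_Z). Setting ∂π_Z/∂q_Z = 0: 360 - 3q_Z - (3/2)(q_F) = 0.
Best responses: q_F = (295 - (3/2)q_Z)/3, q_Z = (360 - (3/2)q_F)/3.
Solving the pair: q_F = 460/9, q_Z = 850/9.
Price P = 450 - (3/2)·(1310/9) = 695/3.
Flint's profit: (695/3 - 155)·(460/9) = 3918.5185.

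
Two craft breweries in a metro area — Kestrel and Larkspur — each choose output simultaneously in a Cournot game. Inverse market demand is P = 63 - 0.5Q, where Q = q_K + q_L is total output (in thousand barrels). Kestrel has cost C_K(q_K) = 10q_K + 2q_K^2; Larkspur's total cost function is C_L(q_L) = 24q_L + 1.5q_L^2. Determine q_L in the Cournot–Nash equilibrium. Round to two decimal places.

Kestrel's profit: π_K = (63 - 0.5Q)q_K - (10q_K + 2q_K²). Setting ∂π_K/∂q_K = 0: 53 - 5q_K - (1/2)(q_L) = 0.
Larkspur's first-order condition: 39 - 4q_L - (1/2)(q_K) = 0.
So q_K = (53 - (1/2)q_L)/5 and q_L = (39 - (1/2)q_K)/4.
Substituting one into the other gives q_K = 770/79 and q_L = 674/79.

8.53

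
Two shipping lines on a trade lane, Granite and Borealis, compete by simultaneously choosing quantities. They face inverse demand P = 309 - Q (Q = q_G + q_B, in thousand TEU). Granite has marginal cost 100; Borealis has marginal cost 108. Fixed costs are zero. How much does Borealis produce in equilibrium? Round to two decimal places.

Granite's profit: π_G = (309 - Q)q_G - (100q_G). Setting ∂π_G/∂q_G = 0: 209 - 2q_G - (q_B) = 0.
Borealis's first-order condition: 201 - 2q_B - (q_G) = 0.
So q_G = (209 - q_B)/2 and q_B = (201 - q_G)/2.
Substituting one into the other gives q_G = 217/3 and q_B = 193/3.

64.33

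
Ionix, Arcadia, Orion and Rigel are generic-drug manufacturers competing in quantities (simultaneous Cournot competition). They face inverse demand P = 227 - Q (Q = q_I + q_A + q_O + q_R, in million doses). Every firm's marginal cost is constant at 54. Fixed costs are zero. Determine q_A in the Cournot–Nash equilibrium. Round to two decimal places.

34.60

A representative firm's profit is π_i = q_i(227 - Q) - 54q_i.
First-order condition (treating rivals' output as given): 173 - 2q_i - Σ_{j≠i} q_j = 0.
With identical firms every q_j equals q_i, so Σ_{j≠i} q_j = 3q_i and 173 = 5q_i, giving q_i = 173/5.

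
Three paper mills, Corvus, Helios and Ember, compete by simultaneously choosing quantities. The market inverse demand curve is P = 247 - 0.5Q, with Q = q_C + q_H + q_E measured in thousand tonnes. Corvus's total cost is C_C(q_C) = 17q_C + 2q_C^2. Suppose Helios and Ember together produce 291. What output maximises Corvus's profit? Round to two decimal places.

16.90

With rivals' combined output fixed at 291, Corvus's profit is π_C = (247 - (1/2)·291 - (1/2)q_C)q_C - (17q_C + 2q_C²) = (203/2 - (1/2)q_C)q_C - (17q_C + 2q_C²).
∂π_C/∂q_C = 169/2 - 5q_C = 0, so q_C = 169/10.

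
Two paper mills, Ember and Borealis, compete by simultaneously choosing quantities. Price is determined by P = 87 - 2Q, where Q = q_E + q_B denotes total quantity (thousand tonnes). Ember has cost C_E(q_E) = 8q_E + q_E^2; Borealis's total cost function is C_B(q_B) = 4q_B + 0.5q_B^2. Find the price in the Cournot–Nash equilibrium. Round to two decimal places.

43.23

Ember's profit: π_E = (87 - 2Q)q_E - (8q_E + q_E²). Setting ∂π_E/∂q_E = 0: 79 - 6q_E - 2(q_B) = 0.
Borealis's first-order condition: 83 - 5q_B - 2(q_E) = 0.
So q_E = (79 - 2q_B)/6 and q_B = (83 - 2q_E)/5.
Substituting one into the other gives q_E = 229/26 and q_B = 170/13.
Total output Q = 569/26, so price P = 87 - 2·(569/26) = 562/13.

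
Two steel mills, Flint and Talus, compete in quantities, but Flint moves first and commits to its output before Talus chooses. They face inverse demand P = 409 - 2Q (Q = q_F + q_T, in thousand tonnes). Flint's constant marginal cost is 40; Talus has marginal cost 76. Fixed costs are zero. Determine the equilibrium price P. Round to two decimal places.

141.25

Solve by backward induction. Given q_F, the follower Talus maximises π_T = (409 - 2q_F - 2q_T)q_T - 76q_T.
Follower FOC: 333 - 2q_F - 4q_T = 0, so q_T(q_F) = (333 - 2q_F)/4.
The leader anticipates this reaction. Substituting into P = 409 - 2Q gives P = 485/2 - q_F, so π_F = (485/2 - q_F)q_F - 40q_F.
Maximising: ∂π_F/∂q_F = 405/2 - 2q_F = 0, giving q_F = 405/4.
Then q_T = (333 - 2·(405/4))/4 = 261/8.
Total output Q = 1071/8, so price P = 409 - 2·(1071/8) = 565/4.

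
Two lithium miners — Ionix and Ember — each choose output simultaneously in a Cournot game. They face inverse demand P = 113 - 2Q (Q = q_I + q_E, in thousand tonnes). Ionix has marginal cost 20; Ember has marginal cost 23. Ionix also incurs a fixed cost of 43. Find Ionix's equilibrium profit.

Ionix's profit: π_I = (113 - 2Q)q_I - (20q_I). Setting ∂π_I/∂q_I = 0: 93 - 4q_I - 2(q_E) = 0.
Ember's first-order condition: 90 - 4q_E - 2(q_I) = 0.
Best responses: q_I = (93 - 2q_E)/4, q_E = (90 - 2q_I)/4.
Substituting one into the other gives q_I = 16 and q_E = 29/2.
Price P = 113 - 2·(61/2) = 52.
Ionix's profit: (52 - 20)·16 - 43 = 469.

469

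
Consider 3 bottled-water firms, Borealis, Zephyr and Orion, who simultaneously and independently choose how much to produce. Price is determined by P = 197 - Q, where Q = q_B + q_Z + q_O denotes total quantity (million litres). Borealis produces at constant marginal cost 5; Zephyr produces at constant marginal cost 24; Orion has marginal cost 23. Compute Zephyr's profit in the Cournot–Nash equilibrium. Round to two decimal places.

Borealis's profit: π_B = (197 - Q)q_B - (5q_B). Setting ∂π_B/∂q_B = 0: 192 - 2q_B - (q_Z + q_O) = 0.
Zephyr's first-order condition: 173 - 2q_Z - (q_B + q_O) = 0.
Orion's first-order condition: 174 - 2q_O - (q_B + q_Z) = 0.
Adding the 3 first-order conditions: 539 − 4Q = 0, so Q = 539/4.
Back-substituting: q_B = (192 − 539/4) = 229/4, q_Z = (173 − 539/4) = 153/4, q_O = (174 − 539/4) = 157/4.
Price P = 197 - 539/4 = 249/4.
Zephyr's profit: (249/4 - 24)·(153/4) = 1463.0625.

1463.06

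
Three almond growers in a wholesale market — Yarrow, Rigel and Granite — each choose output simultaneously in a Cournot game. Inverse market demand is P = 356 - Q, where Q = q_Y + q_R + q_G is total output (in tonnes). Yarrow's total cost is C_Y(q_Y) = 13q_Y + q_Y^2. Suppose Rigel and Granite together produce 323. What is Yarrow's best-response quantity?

5

With rivals' combined output fixed at 323, Yarrow's profit is π_Y = (356 - 323 - q_Y)q_Y - (13q_Y + q_Y²) = (33 - q_Y)q_Y - (13q_Y + q_Y²).
∂π_Y/∂q_Y = 20 - 4q_Y = 0, so q_Y = 5.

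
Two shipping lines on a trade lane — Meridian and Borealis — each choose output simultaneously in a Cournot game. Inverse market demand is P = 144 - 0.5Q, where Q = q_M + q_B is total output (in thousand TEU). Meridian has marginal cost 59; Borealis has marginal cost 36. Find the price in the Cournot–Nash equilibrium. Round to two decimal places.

Meridian's profit: π_M = (144 - 0.5Q)q_M - (59q_M). Setting ∂π_M/∂q_M = 0: 85 - q_M - (1/2)(q_B) = 0.
Borealis's first-order condition: 108 - q_B - (1/2)(q_M) = 0.
So q_M = (85 - (1/2)q_B) and q_B = (108 - (1/2)q_M).
Solving the pair: q_M = 124/3, q_B = 262/3.
Total output Q = 386/3, so price P = 144 - (1/2)·(386/3) = 239/3.

79.67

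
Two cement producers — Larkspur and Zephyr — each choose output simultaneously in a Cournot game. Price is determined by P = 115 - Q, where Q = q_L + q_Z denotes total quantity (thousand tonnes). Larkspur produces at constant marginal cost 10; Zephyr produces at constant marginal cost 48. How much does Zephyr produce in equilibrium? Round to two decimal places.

9.67

Larkspur's profit: π_L = (115 - Q)q_L - (10q_L). Setting ∂π_L/∂q_L = 0: 105 - 2q_L - (q_Z) = 0.
Zephyr's first-order condition: 67 - 2q_Z - (q_L) = 0.
Best responses: q_L = (105 - q_Z)/2, q_Z = (67 - q_L)/2.
Solving the pair: q_L = 143/3, q_Z = 29/3.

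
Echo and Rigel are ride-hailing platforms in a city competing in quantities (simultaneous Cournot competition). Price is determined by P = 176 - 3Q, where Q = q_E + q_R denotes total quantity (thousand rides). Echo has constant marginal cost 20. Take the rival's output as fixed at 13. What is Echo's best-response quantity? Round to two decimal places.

With the rival's output fixed at 13, Echo's profit is π_E = (176 - 3·13 - 3q_E)q_E - (20q_E) = (137 - 3q_E)q_E - (20q_E).
∂π_E/∂q_E = 117 - 6q_E = 0, so q_E = 39/2.

19.50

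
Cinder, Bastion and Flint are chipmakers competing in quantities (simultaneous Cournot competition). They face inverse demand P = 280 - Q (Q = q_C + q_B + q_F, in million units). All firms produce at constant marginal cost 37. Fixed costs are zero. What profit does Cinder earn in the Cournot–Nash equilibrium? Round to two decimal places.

A representative firm's profit is π_i = q_i(280 - Q) - 37q_i.
First-order condition (treating rivals' output as given): 243 - 2q_i - Σ_{j≠i} q_j = 0.
By symmetry each firm produces the same amount; substituting Σ_{j≠i} q_j = 2q_i yields q_i = 243/4.
Price P = 280 - 729/4 = 391/4.
Cinder's profit: (391/4 - 37)·(243/4) = 3690.5625.

3690.56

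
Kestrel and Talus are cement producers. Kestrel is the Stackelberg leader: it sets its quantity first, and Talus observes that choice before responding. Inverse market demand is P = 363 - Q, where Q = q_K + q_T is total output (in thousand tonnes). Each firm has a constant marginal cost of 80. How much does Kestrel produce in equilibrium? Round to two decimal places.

The follower Talus best-responds to any q_K: π_T = (363 - Q)q_T - 80q_T.
Setting the follower's marginal profit to zero, 283 - q_K - 2q_T = 0, i.e. q_T = (283 - q_K)/2.
The leader anticipates this reaction. Substituting into P = 363 - Q gives P = 443/2 - (1/2)q_K, so π_K = (443/2 - (1/2)q_K)q_K - 80q_K.
Leader FOC: 283/2 - q_K = 0, so q_K = 283/2.
Then q_T = (283 - 283/2)/2 = 283/4.

141.50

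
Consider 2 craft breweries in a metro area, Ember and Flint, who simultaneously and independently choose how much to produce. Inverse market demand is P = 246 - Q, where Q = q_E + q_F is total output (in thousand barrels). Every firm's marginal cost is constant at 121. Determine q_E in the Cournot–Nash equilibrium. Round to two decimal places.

A representative firm's profit is π_i = q_i(246 - Q) - 121q_i.
Setting ∂π_i/∂q_i = 0 with rivals' quantities fixed: 125 - 2q_i - q_j = 0.
By symmetry each firm produces the same amount; substituting q_j = q_i yields q_i = 125/3.

41.67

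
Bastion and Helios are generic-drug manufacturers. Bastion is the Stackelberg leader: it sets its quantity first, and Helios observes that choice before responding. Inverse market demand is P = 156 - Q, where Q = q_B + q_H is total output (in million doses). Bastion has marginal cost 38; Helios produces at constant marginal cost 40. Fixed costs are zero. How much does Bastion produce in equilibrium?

60

The follower Helios best-responds to any q_B: π_H = (156 - Q)q_H - 40q_H.
Follower FOC: 116 - q_B - 2q_H = 0, so q_H(q_B) = (116 - q_B)/2.
Bastion substitutes q_H(q_B) into its own profit: π_B = q_B(156 - q_B - (116 - q_B)/2) - 38q_B = (98 - (1/2)q_B)q_B - 38q_B.
Leader FOC: 60 - q_B = 0, so q_B = 60.
Then q_H = (116 - 60)/2 = 28.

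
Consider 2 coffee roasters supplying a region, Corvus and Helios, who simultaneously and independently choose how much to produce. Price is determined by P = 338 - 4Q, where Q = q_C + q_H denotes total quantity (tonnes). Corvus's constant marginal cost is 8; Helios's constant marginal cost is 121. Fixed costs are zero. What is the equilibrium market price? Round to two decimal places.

Corvus's profit: π_C = (338 - 4Q)q_C - (8q_C). Setting ∂π_C/∂q_C = 0: 330 - 8q_C - 4(q_H) = 0.
Helios's first-order condition: 217 - 8q_H - 4(q_C) = 0.
Best responses: q_C = (330 - 4q_H)/8, q_H = (217 - 4q_C)/8.
Substituting one into the other gives q_C = 443/12 and q_H = 26/3.
Total output Q = 547/12, so price P = 338 - 4·(547/12) = 467/3.

155.67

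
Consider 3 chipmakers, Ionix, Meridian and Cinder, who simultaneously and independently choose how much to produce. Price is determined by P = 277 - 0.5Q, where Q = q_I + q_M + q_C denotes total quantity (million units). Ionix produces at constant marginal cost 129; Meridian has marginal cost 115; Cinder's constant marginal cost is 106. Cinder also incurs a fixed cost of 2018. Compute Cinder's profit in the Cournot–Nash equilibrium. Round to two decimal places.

Ionix's profit: π_I = (277 - 0.5Q)q_I - (129q_I). Setting ∂π_I/∂q_I = 0: 148 - q_I - (1/2)(q_M + q_C) = 0.
Meridian's first-order condition: 162 - q_M - (1/2)(q_I + q_C) = 0.
Cinder's profit: π_C = (277 - 0.5Q)q_C - (106q_C). Setting ∂π_C/∂q_C = 0: 171 - q_C - (1/2)(q_I + q_M) = 0.
Adding the 3 conditions: 481 − Q − Q = 0, i.e. Q = 481/2.
Back-substituting: q_I = (148 − 481/4)/(1/2) = 111/2, q_M = (162 − 481/4)/(1/2) = 167/2, q_C = (171 − 481/4)/(1/2) = 203/2.
Price P = 277 - (1/2)·(481/2) = 627/4.
Cinder's profit: (627/4 - 106)·(203/2) - 2018 = 3133.1250.

3133.13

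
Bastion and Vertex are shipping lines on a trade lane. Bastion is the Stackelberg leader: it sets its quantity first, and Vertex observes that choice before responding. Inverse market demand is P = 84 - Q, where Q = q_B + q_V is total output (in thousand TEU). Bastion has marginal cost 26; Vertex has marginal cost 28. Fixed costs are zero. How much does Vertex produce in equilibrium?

13

Solve by backward induction. Given q_B, the follower Vertex maximises π_V = (84 - q_B - q_V)q_V - 28q_V.
Follower FOC: 56 - q_B - 2q_V = 0, so q_V(q_B) = (56 - q_B)/2.
Bastion substitutes q_V(q_B) into its own profit: π_B = q_B(84 - q_B - (56 - q_B)/2) - 26q_B = (56 - (1/2)q_B)q_B - 26q_B.
Leader FOC: 30 - q_B = 0, so q_B = 30.
Then q_V = (56 - 30)/2 = 13.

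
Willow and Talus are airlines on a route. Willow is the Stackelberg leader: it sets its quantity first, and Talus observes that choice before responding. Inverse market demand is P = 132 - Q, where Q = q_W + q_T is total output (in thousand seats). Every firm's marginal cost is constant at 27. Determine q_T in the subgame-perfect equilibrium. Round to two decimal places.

The follower Talus best-responds to any q_W: π_T = (132 - Q)q_T - 27q_T.
Setting the follower's marginal profit to zero, 105 - q_W - 2q_T = 0, i.e. q_T = (105 - q_W)/2.
The leader anticipates this reaction. Substituting into P = 132 - Q gives P = 159/2 - (1/2)q_W, so π_W = (159/2 - (1/2)q_W)q_W - 27q_W.
Maximising: ∂π_W/∂q_W = 105/2 - q_W = 0, giving q_W = 105/2.
Then q_T = (105 - 105/2)/2 = 105/4.

26.25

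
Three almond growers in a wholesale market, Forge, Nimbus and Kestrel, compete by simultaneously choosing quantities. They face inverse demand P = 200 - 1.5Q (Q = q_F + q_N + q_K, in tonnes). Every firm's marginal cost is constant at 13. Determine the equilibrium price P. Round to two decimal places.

A representative firm's profit is π_i = q_i(200 - 1.5Q) - 13q_i.
Setting ∂π_i/∂q_i = 0 with rivals' quantities fixed: 187 - 3q_i - (3/2)·Σ_{j≠i} q_j = 0.
By symmetry each firm produces the same amount; substituting Σ_{j≠i} q_j = 2q_i yields q_i = 187/6.
Total output Q = 187/2, so price P = 200 - (3/2)·(187/2) = 239/4.

59.75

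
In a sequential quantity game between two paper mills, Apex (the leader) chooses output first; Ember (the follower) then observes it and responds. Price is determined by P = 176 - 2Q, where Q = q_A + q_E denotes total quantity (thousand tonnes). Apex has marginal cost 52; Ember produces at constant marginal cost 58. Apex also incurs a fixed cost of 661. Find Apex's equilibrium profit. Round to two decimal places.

The follower Ember best-responds to any q_A: π_E = (176 - 2Q)q_E - 58q_E.
∂π_E/∂q_E = 118 - 2q_A - 4q_E = 0 gives the reaction function q_E = (118 - 2q_A)/4.
Apex substitutes q_E(q_A) into its own profit: π_A = q_A(176 - 2q_A - (118 - 2q_A)/2) - 52q_A = (117 - q_A)q_A - 52q_A.
The leader's first-order condition 65 - 2q_A = 0 yields q_A = 65/2.
Then q_E = (118 - 2·(65/2))/4 = 53/4.
Price P = 176 - 2·(183/4) = 169/2.
Apex's profit: (169/2 - 52)·(65/2) - 661 = 1581/4.

395.25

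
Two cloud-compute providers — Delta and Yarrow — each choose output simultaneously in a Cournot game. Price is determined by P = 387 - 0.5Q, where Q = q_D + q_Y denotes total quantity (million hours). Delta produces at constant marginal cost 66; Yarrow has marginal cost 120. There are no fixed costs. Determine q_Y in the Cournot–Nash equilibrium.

142

Delta's profit: π_D = (387 - 0.5Q)q_D - (66q_D). Setting ∂π_D/∂q_D = 0: 321 - q_D - (1/2)(q_Y) = 0.
Yarrow's profit: π_Y = (387 - 0.5Q)q_Y - (120q_Y). Setting ∂π_Y/∂q_Y = 0: 267 - q_Y - (1/2)(q_D) = 0.
Rearranging gives the reaction functions q_D = (321 - (1/2)q_Y) and q_Y = (267 - (1/2)q_D).
Substituting one into the other gives q_D = 250 and q_Y = 142.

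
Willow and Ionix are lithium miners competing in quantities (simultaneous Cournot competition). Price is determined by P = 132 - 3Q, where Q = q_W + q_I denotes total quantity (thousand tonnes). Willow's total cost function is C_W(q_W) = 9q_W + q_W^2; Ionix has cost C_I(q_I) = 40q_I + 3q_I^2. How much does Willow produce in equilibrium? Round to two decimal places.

Willow's profit: π_W = (132 - 3Q)q_W - (9q_W + q_W²). Setting ∂π_W/∂q_W = 0: 123 - 8q_W - 3(q_I) = 0.
Ionix's profit: π_I = (132 - 3Q)q_I - (40q_I + 3q_I²). Setting ∂π_I/∂q_I = 0: 92 - 12q_I - 3(q_W) = 0.
Best responses: q_W = (123 - 3q_I)/8, q_I = (92 - 3q_W)/12.
Solving the pair: q_W = 400/29, q_I = 367/87.

13.79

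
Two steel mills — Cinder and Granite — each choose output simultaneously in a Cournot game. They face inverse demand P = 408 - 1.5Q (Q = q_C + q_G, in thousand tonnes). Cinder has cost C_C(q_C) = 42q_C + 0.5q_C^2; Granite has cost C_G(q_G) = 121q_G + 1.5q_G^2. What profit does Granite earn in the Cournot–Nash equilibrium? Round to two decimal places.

Cinder's profit: π_C = (408 - 1.5Q)q_C - (42q_C + (1/2)q_C²). Setting ∂π_C/∂q_C = 0: 366 - 4q_C - (3/2)(q_G) = 0.
Granite's profit: π_G = (408 - 1.5Q)q_G - (121q_G + (3/2)q_G²). Setting ∂π_G/∂q_G = 0: 287 - 6q_G - (3/2)(q_C) = 0.
Rearranging gives the reaction functions q_C = (366 - (3/2)q_G)/4 and q_G = (287 - (3/2)q_C)/6.
Substituting one into the other gives q_C = 81.1724 and q_G = 27.5402.
Price P = 408 - (3/2)·108.7126 = 244.9310.
Granite's profit: 244.9310·27.5402 - 121·27.5402 - (3/2)·27.5402² = 2275.3928.

2275.39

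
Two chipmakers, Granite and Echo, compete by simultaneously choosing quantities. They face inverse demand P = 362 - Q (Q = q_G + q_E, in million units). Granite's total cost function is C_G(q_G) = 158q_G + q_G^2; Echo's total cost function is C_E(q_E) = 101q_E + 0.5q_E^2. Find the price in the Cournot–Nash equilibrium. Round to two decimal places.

Granite's profit: π_G = (362 - Q)q_G - (158q_G + q_G²). Setting ∂π_G/∂q_G = 0: 204 - 4q_G - (q_E) = 0.
Echo's first-order condition: 261 - 3q_E - (q_G) = 0.
Best responses: q_G = (204 - q_E)/4, q_E = (261 - q_G)/3.
Solving the pair: q_G = 351/11, q_E = 840/11.
Total output Q = 1191/11, so price P = 362 - 1191/11 = 253.7273.

253.73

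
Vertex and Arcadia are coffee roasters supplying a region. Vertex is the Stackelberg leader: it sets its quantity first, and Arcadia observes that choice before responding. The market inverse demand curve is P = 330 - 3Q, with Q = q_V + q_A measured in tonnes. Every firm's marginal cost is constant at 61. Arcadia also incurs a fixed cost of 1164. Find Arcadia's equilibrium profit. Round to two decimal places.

Solve by backward induction. Given q_V, the follower Arcadia maximises π_A = (330 - 3q_V - 3q_A)q_A - 61q_A.
∂π_A/∂q_A = 269 - 3q_V - 6q_A = 0 gives the reaction function q_A = (269 - 3q_V)/6.
Vertex substitutes q_A(q_V) into its own profit: π_V = q_V(330 - 3q_V - (269 - 3q_V)/2) - 61q_V = (391/2 - (3/2)q_V)q_V - 61q_V.
Leader FOC: 269/2 - 3q_V = 0, so q_V = 269/6.
Then q_A = (269 - 3·(269/6))/6 = 269/12.
Price P = 330 - 3·(269/4) = 513/4.
Arcadia's profit: (513/4 - 61)·(269/12) - 1164 = 343.5208.

343.52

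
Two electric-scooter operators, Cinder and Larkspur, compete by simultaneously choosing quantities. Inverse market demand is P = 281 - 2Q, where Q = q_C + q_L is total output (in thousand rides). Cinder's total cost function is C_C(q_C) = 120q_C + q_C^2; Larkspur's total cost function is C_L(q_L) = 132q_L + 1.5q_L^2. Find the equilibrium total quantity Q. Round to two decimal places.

36.87

Cinder's profit: π_C = (281 - 2Q)q_C - (120q_C + q_C²). Setting ∂π_C/∂q_C = 0: 161 - 6q_C - 2(q_L) = 0.
Larkspur's first-order condition: 149 - 7q_L - 2(q_C) = 0.
Best responses: q_C = (161 - 2q_L)/6, q_L = (149 - 2q_C)/7.
Substituting one into the other gives q_C = 829/38 and q_L = 286/19.
Total output Q = 829/38 + 286/19 = 1401/38.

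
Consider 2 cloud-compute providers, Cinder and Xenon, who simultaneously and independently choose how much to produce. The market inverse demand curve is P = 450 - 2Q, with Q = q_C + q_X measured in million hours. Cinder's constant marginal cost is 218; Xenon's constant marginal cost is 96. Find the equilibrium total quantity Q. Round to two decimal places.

Cinder's profit: π_C = (450 - 2Q)q_C - (218q_C). Setting ∂π_C/∂q_C = 0: 232 - 4q_C - 2(q_X) = 0.
Xenon's first-order condition: 354 - 4q_X - 2(q_C) = 0.
Best responses: q_C = (232 - 2q_X)/4, q_X = (354 - 2q_C)/4.
Substituting one into the other gives q_C = 55/3 and q_X = 238/3.
Total output Q = 55/3 + 238/3 = 293/3.

97.67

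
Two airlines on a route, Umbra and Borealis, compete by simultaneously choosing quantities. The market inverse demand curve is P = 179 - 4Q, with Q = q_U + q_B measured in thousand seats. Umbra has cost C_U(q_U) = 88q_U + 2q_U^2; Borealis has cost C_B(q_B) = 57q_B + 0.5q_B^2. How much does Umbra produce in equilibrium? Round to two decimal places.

3.60

Umbra's profit: π_U = (179 - 4Q)q_U - (88q_U + 2q_U²). Setting ∂π_U/∂q_U = 0: 91 - 12q_U - 4(q_B) = 0.
Borealis's first-order condition: 122 - 9q_B - 4(q_U) = 0.
Rearranging gives the reaction functions q_U = (91 - 4q_B)/12 and q_B = (122 - 4q_U)/9.
Solving the pair: q_U = 331/92, q_B = 275/23.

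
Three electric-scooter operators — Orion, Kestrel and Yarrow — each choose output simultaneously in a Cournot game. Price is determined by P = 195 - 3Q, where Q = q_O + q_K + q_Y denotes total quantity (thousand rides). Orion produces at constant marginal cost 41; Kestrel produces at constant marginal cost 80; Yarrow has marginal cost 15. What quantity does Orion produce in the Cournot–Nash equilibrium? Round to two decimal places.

13.92

Orion's profit: π_O = (195 - 3Q)q_O - (41q_O). Setting ∂π_O/∂q_O = 0: 154 - 6q_O - 3(q_K + q_Y) = 0.
Kestrel's profit: π_K = (195 - 3Q)q_K - (80q_K). Setting ∂π_K/∂q_K = 0: 115 - 6q_K - 3(q_O + q_Y) = 0.
Yarrow's first-order condition: 180 - 6q_Y - 3(q_O + q_K) = 0.
Adding the 3 first-order conditions: 449 − 12Q = 0, so Q = 449/12.
Back-substituting: q_O = (154 − 449/4)/3 = 167/12, q_K = (115 − 449/4)/3 = 11/12, q_Y = (180 − 449/4)/3 = 271/12.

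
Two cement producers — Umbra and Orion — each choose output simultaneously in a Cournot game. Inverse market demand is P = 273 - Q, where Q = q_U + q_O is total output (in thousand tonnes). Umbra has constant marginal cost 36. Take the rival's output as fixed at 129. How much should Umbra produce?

54

With the rival's output fixed at 129, Umbra's profit is π_U = (273 - 129 - q_U)q_U - (36q_U) = (144 - q_U)q_U - (36q_U).
∂π_U/∂q_U = 108 - 2q_U = 0, so q_U = 54.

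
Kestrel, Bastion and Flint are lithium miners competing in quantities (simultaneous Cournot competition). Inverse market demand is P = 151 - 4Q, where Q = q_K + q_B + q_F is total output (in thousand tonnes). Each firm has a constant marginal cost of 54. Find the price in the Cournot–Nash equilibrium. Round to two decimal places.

A representative firm's profit is π_i = q_i(151 - 4Q) - 54q_i.
First-order condition (treating rivals' output as given): 97 - 8q_i - 4·Σ_{j≠i} q_j = 0.
With identical firms every q_j equals q_i, so Σ_{j≠i} q_j = 2q_i and 97 = 16q_i, giving q_i = 97/16.
Total output Q = 291/16, so price P = 151 - 4·(291/16) = 313/4.

78.25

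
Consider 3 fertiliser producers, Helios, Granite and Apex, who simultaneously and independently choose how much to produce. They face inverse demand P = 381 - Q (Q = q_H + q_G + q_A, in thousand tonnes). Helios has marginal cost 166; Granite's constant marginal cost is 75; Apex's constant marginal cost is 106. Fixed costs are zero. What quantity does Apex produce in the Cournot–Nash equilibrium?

Helios's profit: π_H = (381 - Q)q_H - (166q_H). Setting ∂π_H/∂q_H = 0: 215 - 2q_H - (q_G + q_A) = 0.
Granite's first-order condition: 306 - 2q_G - (q_H + q_A) = 0.
Apex's profit: π_A = (381 - Q)q_A - (106q_A). Setting ∂π_A/∂q_A = 0: 275 - 2q_A - (q_H + q_G) = 0.
Adding the 3 first-order conditions: 796 − 4Q = 0, so Q = 199.
Back-substituting: q_H = (215 − 199) = 16, q_G = (306 − 199) = 107, q_A = (275 − 199) = 76.

76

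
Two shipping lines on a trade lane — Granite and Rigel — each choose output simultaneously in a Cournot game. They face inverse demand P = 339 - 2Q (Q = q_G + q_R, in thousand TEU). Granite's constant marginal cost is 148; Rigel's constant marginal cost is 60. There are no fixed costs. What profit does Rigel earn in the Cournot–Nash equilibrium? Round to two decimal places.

7482.72

Granite's profit: π_G = (339 - 2Q)q_G - (148q_G). Setting ∂π_G/∂q_G = 0: 191 - 4q_G - 2(q_R) = 0.
Rigel's profit: π_R = (339 - 2Q)q_R - (60q_R). Setting ∂π_R/∂q_R = 0: 279 - 4q_R - 2(q_G) = 0.
Best responses: q_G = (191 - 2q_R)/4, q_R = (279 - 2q_G)/4.
Substituting one into the other gives q_G = 103/6 and q_R = 367/6.
Price P = 339 - 2·(235/3) = 547/3.
Rigel's profit: (547/3 - 60)·(367/6) = 7482.7222.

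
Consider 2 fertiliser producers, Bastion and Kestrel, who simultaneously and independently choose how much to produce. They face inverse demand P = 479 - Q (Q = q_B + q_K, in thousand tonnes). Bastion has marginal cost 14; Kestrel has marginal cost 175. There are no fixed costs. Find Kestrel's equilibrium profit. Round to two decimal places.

Bastion's profit: π_B = (479 - Q)q_B - (14q_B). Setting ∂π_B/∂q_B = 0: 465 - 2q_B - (q_K) = 0.
Kestrel's profit: π_K = (479 - Q)q_K - (175q_K). Setting ∂π_K/∂q_K = 0: 304 - 2q_K - (q_B) = 0.
Best responses: q_B = (465 - q_K)/2, q_K = (304 - q_B)/2.
Substituting one into the other gives q_B = 626/3 and q_K = 143/3.
Price P = 479 - 769/3 = 668/3.
Kestrel's profit: (668/3 - 175)·(143/3) = 2272.1111.

2272.11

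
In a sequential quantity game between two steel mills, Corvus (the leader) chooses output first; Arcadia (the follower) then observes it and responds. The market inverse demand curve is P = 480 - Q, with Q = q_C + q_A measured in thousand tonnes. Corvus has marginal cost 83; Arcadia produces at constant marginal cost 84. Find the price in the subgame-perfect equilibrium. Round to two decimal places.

The follower Arcadia best-responds to any q_C: π_A = (480 - Q)q_A - 84q_A.
Setting the follower's marginal profit to zero, 396 - q_C - 2q_A = 0, i.e. q_A = (396 - q_C)/2.
Corvus substitutes q_A(q_C) into its own profit: π_C = q_C(480 - q_C - (396 - q_C)/2) - 83q_C = (282 - (1/2)q_C)q_C - 83q_C.
The leader's first-order condition 199 - q_C = 0 yields q_C = 199.
Then q_A = (396 - 199)/2 = 197/2.
Total output Q = 595/2, so price P = 480 - 595/2 = 365/2.

182.50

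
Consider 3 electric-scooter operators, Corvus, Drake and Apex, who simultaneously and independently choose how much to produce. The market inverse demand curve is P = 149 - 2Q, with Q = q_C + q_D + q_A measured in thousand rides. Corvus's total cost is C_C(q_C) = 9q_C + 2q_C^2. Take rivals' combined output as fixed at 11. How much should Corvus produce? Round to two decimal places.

14.75

With rivals' combined output fixed at 11, Corvus's profit is π_C = (149 - 2·11 - 2q_C)q_C - (9q_C + 2q_C²) = (127 - 2q_C)q_C - (9q_C + 2q_C²).
∂π_C/∂q_C = 118 - 8q_C = 0, so q_C = 59/4.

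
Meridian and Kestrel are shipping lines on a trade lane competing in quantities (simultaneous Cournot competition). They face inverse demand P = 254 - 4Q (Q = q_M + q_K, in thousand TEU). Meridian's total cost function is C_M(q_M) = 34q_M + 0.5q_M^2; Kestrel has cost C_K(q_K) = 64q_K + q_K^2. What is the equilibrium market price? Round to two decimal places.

131.30

Meridian's profit: π_M = (254 - 4Q)q_M - (34q_M + (1/2)q_M²). Setting ∂π_M/∂q_M = 0: 220 - 9q_M - 4(q_K) = 0.
Kestrel's profit: π_K = (254 - 4Q)q_K - (64q_K + q_K²). Setting ∂π_K/∂q_K = 0: 190 - 10q_K - 4(q_M) = 0.
So q_M = (220 - 4q_K)/9 and q_K = (190 - 4q_M)/10.
Substituting one into the other gives q_M = 720/37 and q_K = 415/37.
Total output Q = 1135/37, so price P = 254 - 4·(1135/37) = 131.2973.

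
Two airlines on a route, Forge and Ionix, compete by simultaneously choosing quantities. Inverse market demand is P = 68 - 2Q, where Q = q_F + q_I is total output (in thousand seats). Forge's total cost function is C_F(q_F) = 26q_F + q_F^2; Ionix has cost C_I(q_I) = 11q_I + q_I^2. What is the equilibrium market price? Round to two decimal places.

43.25

Forge's profit: π_F = (68 - 2Q)q_F - (26q_F + q_F²). Setting ∂π_F/∂q_F = 0: 42 - 6q_F - 2(q_I) = 0.
Ionix's first-order condition: 57 - 6q_I - 2(q_F) = 0.
Best responses: q_F = (42 - 2q_I)/6, q_I = (57 - 2q_F)/6.
Substituting one into the other gives q_F = 69/16 and q_I = 129/16.
Total output Q = 99/8, so price P = 68 - 2·(99/8) = 173/4.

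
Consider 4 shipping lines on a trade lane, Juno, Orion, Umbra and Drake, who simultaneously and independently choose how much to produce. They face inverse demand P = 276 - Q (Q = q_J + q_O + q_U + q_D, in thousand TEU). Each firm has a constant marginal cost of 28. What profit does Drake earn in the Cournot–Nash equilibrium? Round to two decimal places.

Each firm earns π_i = (276 - Q)q_i - 28q_i.
Setting ∂π_i/∂q_i = 0 with rivals' quantities fixed: 248 - 2q_i - Σ_{j≠i} q_j = 0.
With identical firms every q_j equals q_i, so Σ_{j≠i} q_j = 3q_i and 248 = 5q_i, giving q_i = 248/5.
Price P = 276 - 992/5 = 388/5.
Drake's profit: (388/5 - 28)·(248/5) = 2460.1600.

2460.16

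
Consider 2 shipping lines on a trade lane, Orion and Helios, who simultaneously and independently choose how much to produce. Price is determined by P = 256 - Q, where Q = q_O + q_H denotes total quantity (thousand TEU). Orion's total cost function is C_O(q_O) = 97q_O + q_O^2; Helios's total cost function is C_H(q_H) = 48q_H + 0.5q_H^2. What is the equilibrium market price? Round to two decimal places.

170.36

Orion's profit: π_O = (256 - Q)q_O - (97q_O + q_O²). Setting ∂π_O/∂q_O = 0: 159 - 4q_O - (q_H) = 0.
Helios's profit: π_H = (256 - Q)q_H - (48q_H + (1/2)q_H²). Setting ∂π_H/∂q_H = 0: 208 - 3q_H - (q_O) = 0.
Best responses: q_O = (159 - q_H)/4, q_H = (208 - q_O)/3.
Solving the pair: q_O = 269/11, q_H = 673/11.
Total output Q = 942/11, so price P = 256 - 942/11 = 1874/11.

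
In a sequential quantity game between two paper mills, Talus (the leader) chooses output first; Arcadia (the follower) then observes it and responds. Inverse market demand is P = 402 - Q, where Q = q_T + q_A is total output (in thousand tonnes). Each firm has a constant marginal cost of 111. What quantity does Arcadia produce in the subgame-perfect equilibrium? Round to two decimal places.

72.75

The follower Arcadia best-responds to any q_T: π_A = (402 - Q)q_A - 111q_A.
Setting the follower's marginal profit to zero, 291 - q_T - 2q_A = 0, i.e. q_A = (291 - q_T)/2.
Talus substitutes q_A(q_T) into its own profit: π_T = q_T(402 - q_T - (291 - q_T)/2) - 111q_T = (513/2 - (1/2)q_T)q_T - 111q_T.
The leader's first-order condition 291/2 - q_T = 0 yields q_T = 291/2.
Then q_A = (291 - 291/2)/2 = 291/4.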